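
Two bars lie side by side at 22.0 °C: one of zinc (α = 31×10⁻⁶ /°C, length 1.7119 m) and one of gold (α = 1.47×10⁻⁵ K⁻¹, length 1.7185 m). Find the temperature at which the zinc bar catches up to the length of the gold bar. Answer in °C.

Equal length when α₁L₁ΔT − α₂L₂ΔT = L₂ − L₁ = 6.60×10⁻³ m
α₁L₁ = 5.30689×10⁻⁵, α₂L₂ = 2.526195×10⁻⁵ → Δ(αL) = 2.780695×10⁻⁵ m/K
ΔT = 6.60×10⁻³ / 2.780695×10⁻⁵ = 237.351 K, so T = 22.0 + 237.351 = 259.351 °C

T = 259.4 °C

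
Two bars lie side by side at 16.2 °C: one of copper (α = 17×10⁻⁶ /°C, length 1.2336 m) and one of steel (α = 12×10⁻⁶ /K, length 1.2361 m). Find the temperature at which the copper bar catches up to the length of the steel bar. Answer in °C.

L₁(1 + α₁ΔT) = L₂(1 + α₂ΔT) ⇒ ΔT = (L₂ − L₁)/(α₁L₁ − α₂L₂)
L₂ − L₁ = 1.2361 − 1.2336 = 2.50×10⁻³ m
α₁L₁ − α₂L₂ = 17×10⁻⁶×1.2336 − 12×10⁻⁶×1.2361 = 6.138×10⁻⁶ m/K
ΔT = 2.50×10⁻³ / 6.138×10⁻⁶ = 407.299 K
T = 16.2 + 407.299 = 423.499 °C

T = 423.5 °C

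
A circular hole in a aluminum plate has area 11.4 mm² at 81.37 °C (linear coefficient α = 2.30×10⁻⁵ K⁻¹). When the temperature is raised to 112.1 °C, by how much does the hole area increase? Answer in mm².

ΔA = 0.0161 mm²

Area coefficient ≈ 2α; |ΔT| = 30.73 K
ΔA = 2αA₀ΔT = 2(2.30×10⁻⁵)(11.4)(30.73) = 0.0161 mm²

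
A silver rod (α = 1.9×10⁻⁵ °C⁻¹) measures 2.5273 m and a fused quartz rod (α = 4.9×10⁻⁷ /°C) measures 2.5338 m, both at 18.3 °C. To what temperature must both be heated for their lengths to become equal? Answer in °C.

Equal length when α₁L₁ΔT − α₂L₂ΔT = L₂ − L₁ = 6.50×10⁻³ m
α₁L₁ = 4.80187×10⁻⁵, α₂L₂ = 1.241562×10⁻⁶ → Δ(αL) = 4.6777138×10⁻⁵ m/K
ΔT = 6.50×10⁻³ / 4.6777138×10⁻⁵ = 138.957 K, so T = 18.3 + 138.957 = 157.257 °C

T = 157.3 °C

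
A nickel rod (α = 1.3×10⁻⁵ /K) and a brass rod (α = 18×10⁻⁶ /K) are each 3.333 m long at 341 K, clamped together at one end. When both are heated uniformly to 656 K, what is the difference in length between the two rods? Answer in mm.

ΔT = 315 K
nickel: ΔL = 1.3×10⁻⁵ × 3.333 m × 315 = 1.3649×10⁻² m = 13.649 mm
brass: ΔL = 18×10⁻⁶ × 3.333 m × 315 = 1.8898×10⁻² m = 18.898 mm
difference = 18.898 − 13.649 = 5.249 mm

5.25 mm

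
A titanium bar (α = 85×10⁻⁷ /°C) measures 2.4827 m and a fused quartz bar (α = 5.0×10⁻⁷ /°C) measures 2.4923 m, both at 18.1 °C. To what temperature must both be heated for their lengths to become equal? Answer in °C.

L₁(1 + α₁ΔT) = L₂(1 + α₂ΔT) ⇒ ΔT = (L₂ − L₁)/(α₁L₁ − α₂L₂)
L₂ − L₁ = 2.4923 − 2.4827 = 9.60×10⁻³ m
α₁L₁ − α₂L₂ = 85×10⁻⁷×2.4827 − 5.0×10⁻⁷×2.4923 = 1.98568×10⁻⁵ m/K
ΔT = 9.60×10⁻³ / 1.98568×10⁻⁵ = 483.462 K
T = 18.1 + 483.462 = 501.562 °C

T = 501.6 °C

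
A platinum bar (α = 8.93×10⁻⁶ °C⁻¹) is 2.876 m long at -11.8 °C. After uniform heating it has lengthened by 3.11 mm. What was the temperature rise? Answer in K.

ΔL = αL₀ΔT ⇒ ΔT = ΔL / (αL₀)
ΔT = 3.11×10⁻³ m / (8.93×10⁻⁶ × 2.876 m) = 121.09 K

ΔT = 121 K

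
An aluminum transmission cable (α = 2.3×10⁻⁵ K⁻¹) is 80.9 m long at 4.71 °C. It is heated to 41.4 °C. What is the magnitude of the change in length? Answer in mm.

|ΔT| = |41.4 − 4.71| = 36.69 K
ΔL = αL₀ΔT = (2.3×10⁻⁵)(80.9)(36.69) = 6.83×10⁻² m

ΔL = 68.3 mm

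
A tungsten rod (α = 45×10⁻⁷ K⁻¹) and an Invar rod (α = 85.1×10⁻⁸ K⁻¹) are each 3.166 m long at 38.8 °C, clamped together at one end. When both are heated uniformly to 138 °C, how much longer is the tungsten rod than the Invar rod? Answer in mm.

1.15 mm

ΔT = 99.2 K
tungsten: ΔL = 45×10⁻⁷ × 3.166 m × 99.2 = 1.4133×10⁻³ m = 1.4133 mm
Invar: ΔL = 85.1×10⁻⁸ × 3.166 m × 99.2 = 2.6727×10⁻⁴ m = 0.26727 mm
difference = 1.4133 − 0.26727 = 1.14603 mm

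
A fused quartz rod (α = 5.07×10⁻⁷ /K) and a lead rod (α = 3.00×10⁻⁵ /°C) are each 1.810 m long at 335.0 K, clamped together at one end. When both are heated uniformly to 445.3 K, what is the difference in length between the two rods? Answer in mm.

5.89 mm

ΔT = 110.3 K
fused quartz: ΔL = 5.07×10⁻⁷ × 1.810 m × 110.3 = 1.0122×10⁻⁴ m = 0.10122 mm
lead: ΔL = 3.00×10⁻⁵ × 1.810 m × 110.3 = 5.9893×10⁻³ m = 5.9893 mm
difference = 5.9893 − 0.10122 = 5.88808 mm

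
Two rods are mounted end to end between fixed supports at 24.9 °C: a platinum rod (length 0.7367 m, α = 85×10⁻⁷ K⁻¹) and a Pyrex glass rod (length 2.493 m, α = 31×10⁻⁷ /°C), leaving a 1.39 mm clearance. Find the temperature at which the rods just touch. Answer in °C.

T = 124 °C

Gap closes when ΔL₁ + ΔL₂ = 1.39 mm = 1.39×10⁻³ m
(α₁L₁ + α₂L₂)ΔT = g
α₁L₁ + α₂L₂ = 85×10⁻⁷×0.7367 + 31×10⁻⁷×2.493 = 1.399025×10⁻⁵ m/K
ΔT = 1.39×10⁻³ / 1.399025×10⁻⁵ = 99.35 K
T = 24.9 + 99.35 = 124.25 °C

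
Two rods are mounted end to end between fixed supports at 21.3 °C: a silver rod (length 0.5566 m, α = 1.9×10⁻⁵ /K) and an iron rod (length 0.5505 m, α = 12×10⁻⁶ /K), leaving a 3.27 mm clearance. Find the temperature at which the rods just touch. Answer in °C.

T = 212 °C

Gap closes when ΔL₁ + ΔL₂ = 3.27 mm = 3.27×10⁻³ m
(α₁L₁ + α₂L₂)ΔT = g
α₁L₁ + α₂L₂ = 1.9×10⁻⁵×0.5566 + 12×10⁻⁶×0.5505 = 1.71814×10⁻⁵ m/K
ΔT = 3.27×10⁻³ / 1.71814×10⁻⁵ = 190.32 K
T = 21.3 + 190.32 = 211.62 °C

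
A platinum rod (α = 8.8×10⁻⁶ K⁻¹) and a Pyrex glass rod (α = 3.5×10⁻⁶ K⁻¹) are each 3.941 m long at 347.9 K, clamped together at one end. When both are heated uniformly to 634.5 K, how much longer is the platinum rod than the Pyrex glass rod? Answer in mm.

5.99 mm

ΔT = 286.6 K
platinum: ΔL = 8.8×10⁻⁶ × 3.941 m × 286.6 = 9.9395×10⁻³ m = 9.9395 mm
Pyrex glass: ΔL = 3.5×10⁻⁶ × 3.941 m × 286.6 = 3.9532×10⁻³ m = 3.9532 mm
difference = 9.9395 − 3.9532 = 5.9863 mm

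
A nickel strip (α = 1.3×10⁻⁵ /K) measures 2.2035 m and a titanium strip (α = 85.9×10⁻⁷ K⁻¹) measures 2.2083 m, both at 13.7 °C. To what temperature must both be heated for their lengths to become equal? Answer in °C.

Equal length when α₁L₁ΔT − α₂L₂ΔT = L₂ − L₁ = 4.80×10⁻³ m
α₁L₁ = 2.86455×10⁻⁵, α₂L₂ = 1.8969297×10⁻⁵ → Δ(αL) = 9.676203×10⁻⁶ m/K
ΔT = 4.80×10⁻³ / 9.676203×10⁻⁶ = 496.062 K, so T = 13.7 + 496.062 = 509.762 °C

T = 509.8 °C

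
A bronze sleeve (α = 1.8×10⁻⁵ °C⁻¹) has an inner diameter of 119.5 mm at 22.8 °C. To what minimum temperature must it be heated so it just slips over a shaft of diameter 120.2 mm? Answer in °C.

Required Δd = 120.2 − 119.5 = 0.7 mm
Δd = αd₀ΔT ⇒ ΔT = Δd/(αd₀) = 0.7 / (1.8×10⁻⁵ × 119.5) = 325.43 K
T_min = 22.8 + 325.43 = 348.23 °C

T = 348 °C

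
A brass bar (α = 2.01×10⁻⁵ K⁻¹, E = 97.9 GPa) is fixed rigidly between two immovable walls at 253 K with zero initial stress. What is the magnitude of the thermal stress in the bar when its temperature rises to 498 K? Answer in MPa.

σ = 482 MPa

Fully constrained: the free strain ε = αΔT is blocked, so σ = Eε = EαΔT.
|ΔT| = 245 K
σ = 97.9×10⁹ × 2.01×10⁻⁵ × 245 = 4.82×10⁸ Pa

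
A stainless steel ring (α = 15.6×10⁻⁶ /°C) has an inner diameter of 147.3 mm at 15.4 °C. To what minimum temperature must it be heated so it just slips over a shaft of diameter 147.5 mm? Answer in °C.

Required Δd = 147.5 − 147.3 = 0.2 mm
Δd = αd₀ΔT ⇒ ΔT = Δd/(αd₀) = 0.2 / (15.6×10⁻⁶ × 147.3) = 87.04 K
T_min = 15.4 + 87.04 = 102.44 °C

T = 102 °C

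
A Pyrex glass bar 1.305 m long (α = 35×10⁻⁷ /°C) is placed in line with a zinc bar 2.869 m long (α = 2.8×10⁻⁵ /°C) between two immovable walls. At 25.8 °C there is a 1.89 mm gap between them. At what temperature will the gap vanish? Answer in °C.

T = 48.1 °C

α₁L₁ = 4.5675×10⁻⁶ m/K, α₂L₂ = 8.0332×10⁻⁵ m/K → total 8.48995×10⁻⁵ m/K
ΔT = g/(α₁L₁+α₂L₂) = 1.89×10⁻³ / 8.48995×10⁻⁵ = 22.262 K
T = 25.8 + 22.262 = 48.062 °C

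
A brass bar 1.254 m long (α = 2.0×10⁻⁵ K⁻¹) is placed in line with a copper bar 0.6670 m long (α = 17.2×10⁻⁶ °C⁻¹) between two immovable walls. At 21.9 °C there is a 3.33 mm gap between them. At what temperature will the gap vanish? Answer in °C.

T = 113 °C

Gap closes when ΔL₁ + ΔL₂ = 3.33 mm = 3.33×10⁻³ m
(α₁L₁ + α₂L₂)ΔT = g
α₁L₁ + α₂L₂ = 2.0×10⁻⁵×1.254 + 17.2×10⁻⁶×0.6670 = 3.65524×10⁻⁵ m/K
ΔT = 3.33×10⁻³ / 3.65524×10⁻⁵ = 91.10 K
T = 21.9 + 91.10 = 113.00 °C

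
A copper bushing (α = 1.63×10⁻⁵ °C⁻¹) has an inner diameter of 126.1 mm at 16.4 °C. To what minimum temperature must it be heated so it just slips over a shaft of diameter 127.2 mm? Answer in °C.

T = 552 °C

Required Δd = 127.2 − 126.1 = 1.1 mm
Δd = αd₀ΔT ⇒ ΔT = Δd/(αd₀) = 1.1 / (1.63×10⁻⁵ × 126.1) = 535.17 K
T_min = 16.4 + 535.17 = 551.57 °C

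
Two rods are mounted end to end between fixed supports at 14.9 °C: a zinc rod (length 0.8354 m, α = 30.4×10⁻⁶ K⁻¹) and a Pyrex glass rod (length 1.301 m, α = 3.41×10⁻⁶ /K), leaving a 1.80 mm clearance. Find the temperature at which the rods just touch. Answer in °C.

T = 75.2 °C

α₁L₁ = 2.539616×10⁻⁵ m/K, α₂L₂ = 4.43641×10⁻⁶ m/K → total 2.983257×10⁻⁵ m/K
ΔT = g/(α₁L₁+α₂L₂) = 1.80×10⁻³ / 2.983257×10⁻⁵ = 60.337 K
T = 14.9 + 60.337 = 75.237 °C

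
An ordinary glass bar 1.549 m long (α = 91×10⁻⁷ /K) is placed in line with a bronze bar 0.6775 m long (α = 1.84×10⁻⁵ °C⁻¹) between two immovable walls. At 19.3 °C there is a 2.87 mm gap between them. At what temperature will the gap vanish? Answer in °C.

α₁L₁ = 1.40959×10⁻⁵ m/K, α₂L₂ = 1.2466×10⁻⁵ m/K → total 2.65619×10⁻⁵ m/K
ΔT = g/(α₁L₁+α₂L₂) = 2.87×10⁻³ / 2.65619×10⁻⁵ = 108.05 K
T = 19.3 + 108.05 = 127.35 °C

T = 127 °C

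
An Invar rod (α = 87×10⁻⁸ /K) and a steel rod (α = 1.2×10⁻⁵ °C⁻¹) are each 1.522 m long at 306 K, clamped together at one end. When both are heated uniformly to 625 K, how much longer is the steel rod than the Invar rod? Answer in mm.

ΔT = 319 K
Invar: ΔL = 87×10⁻⁸ × 1.522 m × 319 = 4.2240×10⁻⁴ m = 0.42240 mm
steel: ΔL = 1.2×10⁻⁵ × 1.522 m × 319 = 5.8262×10⁻³ m = 5.8262 mm
difference = 5.8262 − 0.42240 = 5.4038 mm

5.40 mm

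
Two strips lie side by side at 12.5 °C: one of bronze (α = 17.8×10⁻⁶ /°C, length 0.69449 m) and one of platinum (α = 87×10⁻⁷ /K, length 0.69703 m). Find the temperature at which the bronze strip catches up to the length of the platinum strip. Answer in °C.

T = 415.8 °C

L₁(1 + α₁ΔT) = L₂(1 + α₂ΔT) ⇒ ΔT = (L₂ − L₁)/(α₁L₁ − α₂L₂)
L₂ − L₁ = 0.69703 − 0.69449 = 2.54×10⁻³ m
α₁L₁ − α₂L₂ = 17.8×10⁻⁶×0.69449 − 87×10⁻⁷×0.69703 = 6.297761×10⁻⁶ m/K
ΔT = 2.54×10⁻³ / 6.297761×10⁻⁶ = 403.318 K
T = 12.5 + 403.318 = 415.818 °C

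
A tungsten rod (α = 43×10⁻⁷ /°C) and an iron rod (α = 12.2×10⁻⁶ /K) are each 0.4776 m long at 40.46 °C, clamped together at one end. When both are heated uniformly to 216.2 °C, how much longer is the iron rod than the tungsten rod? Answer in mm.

ΔT = 175.74 K
tungsten: ΔL = 43×10⁻⁷ × 0.4776 m × 175.74 = 3.6091×10⁻⁴ m = 0.36091 mm
iron: ΔL = 12.2×10⁻⁶ × 0.4776 m × 175.74 = 1.0240×10⁻³ m = 1.0240 mm
difference = 1.0240 − 0.36091 = 0.66309 mm

0.663 mm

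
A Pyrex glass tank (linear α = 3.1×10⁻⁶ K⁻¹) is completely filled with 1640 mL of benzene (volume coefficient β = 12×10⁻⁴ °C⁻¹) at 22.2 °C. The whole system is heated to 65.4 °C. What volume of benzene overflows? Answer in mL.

The tank also expands: β_container ≈ 3α = 9.3×10⁻⁶ /K
Net overflow = V₀(β_liq − 3α_cont)ΔT
β − 3α = 1.20×10⁻³ − 9.3×10⁻⁶ = 1.1907×10⁻³ /K; ΔT = 43.2 K
ΔV = 1640 × 1.1907×10⁻³ × 43.2 = 84.4 mL

84.4 mL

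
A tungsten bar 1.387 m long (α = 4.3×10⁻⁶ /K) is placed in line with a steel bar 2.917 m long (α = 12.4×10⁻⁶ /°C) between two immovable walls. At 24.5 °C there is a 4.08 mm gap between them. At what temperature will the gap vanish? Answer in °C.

T = 121 °C

α₁L₁ = 5.9641×10⁻⁶ m/K, α₂L₂ = 3.61708×10⁻⁵ m/K → total 4.21349×10⁻⁵ m/K
ΔT = g/(α₁L₁+α₂L₂) = 4.08×10⁻³ / 4.21349×10⁻⁵ = 96.83 K
T = 24.5 + 96.83 = 121.33 °C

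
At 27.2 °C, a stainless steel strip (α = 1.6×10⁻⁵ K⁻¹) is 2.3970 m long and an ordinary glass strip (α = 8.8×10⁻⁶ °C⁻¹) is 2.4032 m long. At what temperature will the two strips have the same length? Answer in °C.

L₁(1 + α₁ΔT) = L₂(1 + α₂ΔT) ⇒ ΔT = (L₂ − L₁)/(α₁L₁ − α₂L₂)
L₂ − L₁ = 2.4032 − 2.3970 = 6.20×10⁻³ m
α₁L₁ − α₂L₂ = 1.6×10⁻⁵×2.3970 − 8.8×10⁻⁶×2.4032 = 1.720384×10⁻⁵ m/K
ΔT = 6.20×10⁻³ / 1.720384×10⁻⁵ = 360.385 K
T = 27.2 + 360.385 = 387.585 °C

T = 387.6 °C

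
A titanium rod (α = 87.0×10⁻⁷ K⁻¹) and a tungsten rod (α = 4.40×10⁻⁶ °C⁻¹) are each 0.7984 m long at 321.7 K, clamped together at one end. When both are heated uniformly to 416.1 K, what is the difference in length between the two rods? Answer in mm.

ΔT = 94.4 K
titanium: ΔL = 87.0×10⁻⁷ × 0.7984 m × 94.4 = 6.5571×10⁻⁴ m = 0.65571 mm
tungsten: ΔL = 4.40×10⁻⁶ × 0.7984 m × 94.4 = 3.3162×10⁻⁴ m = 0.33162 mm
difference = 0.65571 − 0.33162 = 0.32409 mm

0.324 mm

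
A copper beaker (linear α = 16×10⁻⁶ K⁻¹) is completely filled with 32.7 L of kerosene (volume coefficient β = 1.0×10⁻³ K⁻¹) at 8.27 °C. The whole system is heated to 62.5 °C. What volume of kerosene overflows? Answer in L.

The beaker also expands: β_container ≈ 3α = 4.8×10⁻⁵ /K
Net overflow = V₀(β_liq − 3α_cont)ΔT
β − 3α = 1.00×10⁻³ − 4.8×10⁻⁵ = 9.52×10⁻⁴ /K; ΔT = 54.23 K
ΔV = 32.7 × 9.52×10⁻⁴ × 54.23 = 1.69 L

1.69 L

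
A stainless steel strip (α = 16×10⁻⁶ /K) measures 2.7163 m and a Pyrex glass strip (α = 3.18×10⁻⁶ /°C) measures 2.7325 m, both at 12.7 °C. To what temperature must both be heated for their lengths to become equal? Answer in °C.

T = 478.6 °C

Equal length when α₁L₁ΔT − α₂L₂ΔT = L₂ − L₁ = 1.62×10⁻² m
α₁L₁ = 4.34608×10⁻⁵, α₂L₂ = 8.68935×10⁻⁶ → Δ(αL) = 3.477145×10⁻⁵ m/K
ΔT = 1.62×10⁻² / 3.477145×10⁻⁵ = 465.899 K, so T = 12.7 + 465.899 = 478.599 °C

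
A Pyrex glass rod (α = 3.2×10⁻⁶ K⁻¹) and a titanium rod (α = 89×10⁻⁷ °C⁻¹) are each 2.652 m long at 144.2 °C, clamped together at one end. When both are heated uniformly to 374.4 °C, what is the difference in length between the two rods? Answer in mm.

ΔT = 230.2 K
Pyrex glass: ΔL = 3.2×10⁻⁶ × 2.652 m × 230.2 = 1.9536×10⁻³ m = 1.9536 mm
titanium: ΔL = 89×10⁻⁷ × 2.652 m × 230.2 = 5.4334×10⁻³ m = 5.4334 mm
difference = 5.4334 − 1.9536 = 3.4798 mm

3.48 mm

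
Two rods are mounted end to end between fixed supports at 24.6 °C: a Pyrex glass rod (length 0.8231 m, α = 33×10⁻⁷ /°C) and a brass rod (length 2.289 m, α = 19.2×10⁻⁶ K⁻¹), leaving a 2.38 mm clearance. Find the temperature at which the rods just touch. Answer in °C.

T = 75.6 °C

α₁L₁ = 2.71623×10⁻⁶ m/K, α₂L₂ = 4.39488×10⁻⁵ m/K → total 4.666503×10⁻⁵ m/K
ΔT = g/(α₁L₁+α₂L₂) = 2.38×10⁻³ / 4.666503×10⁻⁵ = 51.002 K
T = 24.6 + 51.002 = 75.602 °C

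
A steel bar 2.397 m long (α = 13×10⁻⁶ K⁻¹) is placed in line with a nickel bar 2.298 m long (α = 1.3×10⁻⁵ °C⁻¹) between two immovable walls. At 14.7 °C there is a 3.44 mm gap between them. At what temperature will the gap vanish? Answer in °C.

T = 71.1 °C

α₁L₁ = 3.1161×10⁻⁵ m/K, α₂L₂ = 2.9874×10⁻⁵ m/K → total 6.1035×10⁻⁵ m/K
ΔT = g/(α₁L₁+α₂L₂) = 3.44×10⁻³ / 6.1035×10⁻⁵ = 56.361 K
T = 14.7 + 56.361 = 71.061 °C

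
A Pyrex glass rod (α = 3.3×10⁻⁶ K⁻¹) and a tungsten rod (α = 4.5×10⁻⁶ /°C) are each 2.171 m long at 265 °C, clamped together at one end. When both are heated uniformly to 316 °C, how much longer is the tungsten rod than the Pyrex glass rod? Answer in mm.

0.133 mm

ΔT = 51 K
Pyrex glass: ΔL = 3.3×10⁻⁶ × 2.171 m × 51 = 3.6538×10⁻⁴ m = 0.36538 mm
tungsten: ΔL = 4.5×10⁻⁶ × 2.171 m × 51 = 4.9824×10⁻⁴ m = 0.49824 mm
difference = 0.49824 − 0.36538 = 0.13286 mm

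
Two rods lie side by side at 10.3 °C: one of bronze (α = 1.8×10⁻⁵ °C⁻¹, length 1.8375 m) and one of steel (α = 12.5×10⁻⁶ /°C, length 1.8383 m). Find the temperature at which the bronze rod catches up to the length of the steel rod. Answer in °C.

Equal length when α₁L₁ΔT − α₂L₂ΔT = L₂ − L₁ = 8.00×10⁻⁴ m
α₁L₁ = 3.3075×10⁻⁵, α₂L₂ = 2.297875×10⁻⁵ → Δ(αL) = 1.009625×10⁻⁵ m/K
ΔT = 8.00×10⁻⁴ / 1.009625×10⁻⁵ = 79.2373 K, so T = 10.3 + 79.2373 = 89.5373 °C

T = 89.54 °C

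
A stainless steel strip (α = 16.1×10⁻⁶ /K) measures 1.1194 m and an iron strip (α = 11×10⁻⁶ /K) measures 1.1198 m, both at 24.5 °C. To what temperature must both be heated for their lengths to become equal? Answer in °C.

L₁(1 + α₁ΔT) = L₂(1 + α₂ΔT) ⇒ ΔT = (L₂ − L₁)/(α₁L₁ − α₂L₂)
L₂ − L₁ = 1.1198 − 1.1194 = 4.00×10⁻⁴ m
α₁L₁ − α₂L₂ = 16.1×10⁻⁶×1.1194 − 11×10⁻⁶×1.1198 = 5.70454×10⁻⁶ m/K
ΔT = 4.00×10⁻⁴ / 5.70454×10⁻⁶ = 70.1196 K
T = 24.5 + 70.1196 = 94.6196 °C

T = 94.62 °C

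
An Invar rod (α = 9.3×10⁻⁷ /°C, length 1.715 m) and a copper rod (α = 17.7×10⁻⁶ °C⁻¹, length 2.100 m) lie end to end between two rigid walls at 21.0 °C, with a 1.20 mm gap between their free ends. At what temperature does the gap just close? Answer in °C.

Gap closes when ΔL₁ + ΔL₂ = 1.20 mm = 1.20×10⁻³ m
(α₁L₁ + α₂L₂)ΔT = g
α₁L₁ + α₂L₂ = 9.3×10⁻⁷×1.715 + 17.7×10⁻⁶×2.100 = 3.876495×10⁻⁵ m/K
ΔT = 1.20×10⁻³ / 3.876495×10⁻⁵ = 30.956 K
T = 21.0 + 30.956 = 51.956 °C

T = 52.0 °C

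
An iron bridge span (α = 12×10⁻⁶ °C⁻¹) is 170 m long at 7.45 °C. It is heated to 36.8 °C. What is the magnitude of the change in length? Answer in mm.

ΔL = 59.9 mm

|ΔT| = |36.8 − 7.45| = 29.35 K
ΔL = αL₀ΔT = (12×10⁻⁶)(170)(29.35) = 5.99×10⁻² m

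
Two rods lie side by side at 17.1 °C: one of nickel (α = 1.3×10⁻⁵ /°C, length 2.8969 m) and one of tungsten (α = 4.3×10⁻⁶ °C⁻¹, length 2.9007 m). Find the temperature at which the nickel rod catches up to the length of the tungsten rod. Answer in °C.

Equal length when α₁L₁ΔT − α₂L₂ΔT = L₂ − L₁ = 3.80×10⁻³ m
α₁L₁ = 3.76597×10⁻⁵, α₂L₂ = 1.247301×10⁻⁵ → Δ(αL) = 2.518669×10⁻⁵ m/K
ΔT = 3.80×10⁻³ / 2.518669×10⁻⁵ = 150.873 K, so T = 17.1 + 150.873 = 167.973 °C

T = 168.0 °C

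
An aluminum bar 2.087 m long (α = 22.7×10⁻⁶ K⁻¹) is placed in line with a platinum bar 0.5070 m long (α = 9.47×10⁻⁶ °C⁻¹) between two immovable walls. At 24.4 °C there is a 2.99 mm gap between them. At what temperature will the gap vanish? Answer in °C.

T = 81.7 °C

Gap closes when ΔL₁ + ΔL₂ = 2.99 mm = 2.99×10⁻³ m
(α₁L₁ + α₂L₂)ΔT = g
α₁L₁ + α₂L₂ = 22.7×10⁻⁶×2.087 + 9.47×10⁻⁶×0.5070 = 5.217619×10⁻⁵ m/K
ΔT = 2.99×10⁻³ / 5.217619×10⁻⁵ = 57.306 K
T = 24.4 + 57.306 = 81.706 °C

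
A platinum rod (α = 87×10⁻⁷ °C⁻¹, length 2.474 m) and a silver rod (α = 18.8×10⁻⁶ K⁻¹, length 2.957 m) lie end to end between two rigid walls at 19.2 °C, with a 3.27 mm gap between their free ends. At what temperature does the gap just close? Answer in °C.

T = 61.6 °C

α₁L₁ = 2.15238×10⁻⁵ m/K, α₂L₂ = 5.55916×10⁻⁵ m/K → total 7.71154×10⁻⁵ m/K
ΔT = g/(α₁L₁+α₂L₂) = 3.27×10⁻³ / 7.71154×10⁻⁵ = 42.404 K
T = 19.2 + 42.404 = 61.604 °C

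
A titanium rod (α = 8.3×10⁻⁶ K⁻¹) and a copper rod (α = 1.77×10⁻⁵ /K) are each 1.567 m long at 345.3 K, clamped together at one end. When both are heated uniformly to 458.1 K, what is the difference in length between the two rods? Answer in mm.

1.66 mm

ΔT = 112.8 K
titanium: ΔL = 8.3×10⁻⁶ × 1.567 m × 112.8 = 1.4671×10⁻³ m = 1.4671 mm
copper: ΔL = 1.77×10⁻⁵ × 1.567 m × 112.8 = 3.1286×10⁻³ m = 3.1286 mm
difference = 3.1286 − 1.4671 = 1.6615 mm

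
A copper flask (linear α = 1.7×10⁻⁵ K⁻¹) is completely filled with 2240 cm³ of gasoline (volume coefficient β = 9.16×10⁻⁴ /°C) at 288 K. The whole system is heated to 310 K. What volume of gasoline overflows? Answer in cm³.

The flask also expands: β_container ≈ 3α = 5.1×10⁻⁵ /K
Net overflow = V₀(β_liq − 3α_cont)ΔT
β − 3α = 9.16×10⁻⁴ − 5.1×10⁻⁵ = 8.65×10⁻⁴ /K; ΔT = 22 K
ΔV = 2240 × 8.65×10⁻⁴ × 22 = 42.6 cm³

42.6 cm³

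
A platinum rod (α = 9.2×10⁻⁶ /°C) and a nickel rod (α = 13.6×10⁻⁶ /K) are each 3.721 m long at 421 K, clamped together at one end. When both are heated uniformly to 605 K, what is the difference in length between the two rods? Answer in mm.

ΔT = 184 K
platinum: ΔL = 9.2×10⁻⁶ × 3.721 m × 184 = 6.2989×10⁻³ m = 6.2989 mm
nickel: ΔL = 13.6×10⁻⁶ × 3.721 m × 184 = 9.3114×10⁻³ m = 9.3114 mm
difference = 9.3114 − 6.2989 = 3.0125 mm

3.01 mm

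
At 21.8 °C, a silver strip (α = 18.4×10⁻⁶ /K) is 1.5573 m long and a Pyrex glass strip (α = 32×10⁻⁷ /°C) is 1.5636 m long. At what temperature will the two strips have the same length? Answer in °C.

T = 288.2 °C

L₁(1 + α₁ΔT) = L₂(1 + α₂ΔT) ⇒ ΔT = (L₂ − L₁)/(α₁L₁ − α₂L₂)
L₂ − L₁ = 1.5636 − 1.5573 = 6.30×10⁻³ m
α₁L₁ − α₂L₂ = 18.4×10⁻⁶×1.5573 − 32×10⁻⁷×1.5636 = 2.36508×10⁻⁵ m/K
ΔT = 6.30×10⁻³ / 2.36508×10⁻⁵ = 266.376 K
T = 21.8 + 266.376 = 288.176 °C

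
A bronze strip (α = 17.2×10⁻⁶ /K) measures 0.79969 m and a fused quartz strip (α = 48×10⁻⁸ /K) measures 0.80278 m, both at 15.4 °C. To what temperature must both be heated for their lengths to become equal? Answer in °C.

L₁(1 + α₁ΔT) = L₂(1 + α₂ΔT) ⇒ ΔT = (L₂ − L₁)/(α₁L₁ − α₂L₂)
L₂ − L₁ = 0.80278 − 0.79969 = 3.09×10⁻³ m
α₁L₁ − α₂L₂ = 17.2×10⁻⁶×0.79969 − 48×10⁻⁸×0.80278 = 1.33693336×10⁻⁵ m/K
ΔT = 3.09×10⁻³ / 1.33693336×10⁻⁵ = 231.126 K
T = 15.4 + 231.126 = 246.526 °C

T = 246.5 °C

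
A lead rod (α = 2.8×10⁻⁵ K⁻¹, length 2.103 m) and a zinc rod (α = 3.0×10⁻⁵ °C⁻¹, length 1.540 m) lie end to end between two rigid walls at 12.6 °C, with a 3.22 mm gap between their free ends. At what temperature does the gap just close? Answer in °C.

Gap closes when ΔL₁ + ΔL₂ = 3.22 mm = 3.22×10⁻³ m
(α₁L₁ + α₂L₂)ΔT = g
α₁L₁ + α₂L₂ = 2.8×10⁻⁵×2.103 + 3.0×10⁻⁵×1.540 = 1.05084×10⁻⁴ m/K
ΔT = 3.22×10⁻³ / 1.05084×10⁻⁴ = 30.642 K
T = 12.6 + 30.642 = 43.242 °C

T = 43.2 °C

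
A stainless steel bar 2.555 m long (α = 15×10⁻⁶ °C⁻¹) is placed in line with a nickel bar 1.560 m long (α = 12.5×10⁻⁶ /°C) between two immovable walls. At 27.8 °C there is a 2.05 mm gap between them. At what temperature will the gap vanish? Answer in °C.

T = 63.3 °C

Gap closes when ΔL₁ + ΔL₂ = 2.05 mm = 2.05×10⁻³ m
(α₁L₁ + α₂L₂)ΔT = g
α₁L₁ + α₂L₂ = 15×10⁻⁶×2.555 + 12.5×10⁻⁶×1.560 = 5.7825×10⁻⁵ m/K
ΔT = 2.05×10⁻³ / 5.7825×10⁻⁵ = 35.452 K
T = 27.8 + 35.452 = 63.252 °C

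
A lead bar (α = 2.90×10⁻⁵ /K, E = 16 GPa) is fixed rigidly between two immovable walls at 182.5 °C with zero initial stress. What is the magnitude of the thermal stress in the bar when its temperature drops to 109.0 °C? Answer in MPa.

Fully constrained: the free strain ε = αΔT is blocked, so σ = Eε = EαΔT.
|ΔT| = 73.5 K
σ = 16.0×10⁹ × 2.90×10⁻⁵ × 73.5 = 3.41×10⁷ Pa

σ = 34.1 MPa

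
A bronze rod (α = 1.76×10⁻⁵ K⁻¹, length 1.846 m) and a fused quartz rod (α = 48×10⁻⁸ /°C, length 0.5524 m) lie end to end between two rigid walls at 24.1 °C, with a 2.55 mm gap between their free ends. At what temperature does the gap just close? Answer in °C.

T = 102 °C

α₁L₁ = 3.24896×10⁻⁵ m/K, α₂L₂ = 2.65152×10⁻⁷ m/K → total 3.2754752×10⁻⁵ m/K
ΔT = g/(α₁L₁+α₂L₂) = 2.55×10⁻³ / 3.2754752×10⁻⁵ = 77.85 K
T = 24.1 + 77.85 = 101.95 °C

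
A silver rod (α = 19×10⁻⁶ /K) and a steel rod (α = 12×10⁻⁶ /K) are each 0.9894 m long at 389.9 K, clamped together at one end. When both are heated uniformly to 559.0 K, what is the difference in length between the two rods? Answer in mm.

1.17 mm

ΔT = 169.1 K
silver: ΔL = 19×10⁻⁶ × 0.9894 m × 169.1 = 3.1788×10⁻³ m = 3.1788 mm
steel: ΔL = 12×10⁻⁶ × 0.9894 m × 169.1 = 2.0077×10⁻³ m = 2.0077 mm
difference = 3.1788 − 2.0077 = 1.1711 mm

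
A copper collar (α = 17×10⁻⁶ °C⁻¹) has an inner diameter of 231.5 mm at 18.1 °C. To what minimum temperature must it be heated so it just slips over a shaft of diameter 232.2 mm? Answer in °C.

T = 196 °C

Required Δd = 232.2 − 231.5 = 0.7 mm
Δd = αd₀ΔT ⇒ ΔT = Δd/(αd₀) = 0.7 / (17×10⁻⁶ × 231.5) = 177.87 K
T_min = 18.1 + 177.87 = 195.97 °C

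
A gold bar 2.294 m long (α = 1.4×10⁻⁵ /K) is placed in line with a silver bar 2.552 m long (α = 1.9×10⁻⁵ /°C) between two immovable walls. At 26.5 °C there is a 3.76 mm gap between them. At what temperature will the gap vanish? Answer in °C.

α₁L₁ = 3.2116×10⁻⁵ m/K, α₂L₂ = 4.8488×10⁻⁵ m/K → total 8.0604×10⁻⁵ m/K
ΔT = g/(α₁L₁+α₂L₂) = 3.76×10⁻³ / 8.0604×10⁻⁵ = 46.648 K
T = 26.5 + 46.648 = 73.148 °C

T = 73.1 °C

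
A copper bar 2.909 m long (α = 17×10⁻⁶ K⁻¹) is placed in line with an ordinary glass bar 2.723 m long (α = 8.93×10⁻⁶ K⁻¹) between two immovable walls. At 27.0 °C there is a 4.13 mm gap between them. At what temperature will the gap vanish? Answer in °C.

Gap closes when ΔL₁ + ΔL₂ = 4.13 mm = 4.13×10⁻³ m
(α₁L₁ + α₂L₂)ΔT = g
α₁L₁ + α₂L₂ = 17×10⁻⁶×2.909 + 8.93×10⁻⁶×2.723 = 7.376939×10⁻⁵ m/K
ΔT = 4.13×10⁻³ / 7.376939×10⁻⁵ = 55.985 K
T = 27.0 + 55.985 = 82.985 °C

T = 83.0 °C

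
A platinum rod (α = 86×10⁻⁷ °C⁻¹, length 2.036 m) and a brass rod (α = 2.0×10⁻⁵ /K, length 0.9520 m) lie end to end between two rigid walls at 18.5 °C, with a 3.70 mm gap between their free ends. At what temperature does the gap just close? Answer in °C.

α₁L₁ = 1.75096×10⁻⁵ m/K, α₂L₂ = 1.904×10⁻⁵ m/K → total 3.65496×10⁻⁵ m/K
ΔT = g/(α₁L₁+α₂L₂) = 3.70×10⁻³ / 3.65496×10⁻⁵ = 101.23 K
T = 18.5 + 101.23 = 119.73 °C

T = 120 °C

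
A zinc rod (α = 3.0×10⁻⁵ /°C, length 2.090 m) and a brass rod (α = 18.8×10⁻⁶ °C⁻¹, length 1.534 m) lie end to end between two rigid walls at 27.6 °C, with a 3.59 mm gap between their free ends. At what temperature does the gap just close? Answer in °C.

T = 66.8 °C

α₁L₁ = 6.270×10⁻⁵ m/K, α₂L₂ = 2.88392×10⁻⁵ m/K → total 9.15392×10⁻⁵ m/K
ΔT = g/(α₁L₁+α₂L₂) = 3.59×10⁻³ / 9.15392×10⁻⁵ = 39.218 K
T = 27.6 + 39.218 = 66.818 °C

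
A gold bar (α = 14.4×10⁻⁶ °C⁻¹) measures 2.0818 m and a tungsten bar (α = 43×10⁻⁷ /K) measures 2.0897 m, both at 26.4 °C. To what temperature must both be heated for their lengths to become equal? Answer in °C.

T = 402.7 °C

L₁(1 + α₁ΔT) = L₂(1 + α₂ΔT) ⇒ ΔT = (L₂ − L₁)/(α₁L₁ − α₂L₂)
L₂ − L₁ = 2.0897 − 2.0818 = 7.90×10⁻³ m
α₁L₁ − α₂L₂ = 14.4×10⁻⁶×2.0818 − 43×10⁻⁷×2.0897 = 2.099221×10⁻⁵ m/K
ΔT = 7.90×10⁻³ / 2.099221×10⁻⁵ = 376.330 K
T = 26.4 + 376.330 = 402.730 °C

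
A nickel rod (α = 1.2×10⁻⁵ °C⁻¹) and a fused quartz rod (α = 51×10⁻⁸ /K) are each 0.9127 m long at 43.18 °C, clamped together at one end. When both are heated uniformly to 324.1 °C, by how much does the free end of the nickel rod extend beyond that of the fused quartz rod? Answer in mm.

2.95 mm

ΔT = 280.92 K
nickel: ΔL = 1.2×10⁻⁵ × 0.9127 m × 280.92 = 3.0767×10⁻³ m = 3.0767 mm
fused quartz: ΔL = 51×10⁻⁸ × 0.9127 m × 280.92 = 1.3076×10⁻⁴ m = 0.13076 mm
difference = 3.0767 − 0.13076 = 2.94594 mm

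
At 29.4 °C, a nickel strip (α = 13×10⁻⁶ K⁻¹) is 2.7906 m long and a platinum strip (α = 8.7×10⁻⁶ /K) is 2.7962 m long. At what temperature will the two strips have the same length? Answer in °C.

L₁(1 + α₁ΔT) = L₂(1 + α₂ΔT) ⇒ ΔT = (L₂ − L₁)/(α₁L₁ − α₂L₂)
L₂ − L₁ = 2.7962 − 2.7906 = 5.60×10⁻³ m
α₁L₁ − α₂L₂ = 13×10⁻⁶×2.7906 − 8.7×10⁻⁶×2.7962 = 1.195086×10⁻⁵ m/K
ΔT = 5.60×10⁻³ / 1.195086×10⁻⁵ = 468.586 K
T = 29.4 + 468.586 = 497.986 °C

T = 498.0 °C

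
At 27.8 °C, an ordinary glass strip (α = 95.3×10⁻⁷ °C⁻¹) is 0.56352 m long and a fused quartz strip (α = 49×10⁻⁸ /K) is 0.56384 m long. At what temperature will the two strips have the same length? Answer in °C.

T = 90.62 °C

L₁(1 + α₁ΔT) = L₂(1 + α₂ΔT) ⇒ ΔT = (L₂ − L₁)/(α₁L₁ − α₂L₂)
L₂ − L₁ = 0.56384 − 0.56352 = 3.20×10⁻⁴ m
α₁L₁ − α₂L₂ = 95.3×10⁻⁷×0.56352 − 49×10⁻⁸×0.56384 = 5.094064×10⁻⁶ m/K
ΔT = 3.20×10⁻⁴ / 5.094064×10⁻⁶ = 62.8182 K
T = 27.8 + 62.8182 = 90.6182 °C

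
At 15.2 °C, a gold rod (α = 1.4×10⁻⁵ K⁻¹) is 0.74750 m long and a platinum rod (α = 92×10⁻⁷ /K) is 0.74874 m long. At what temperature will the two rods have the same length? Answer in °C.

Equal length when α₁L₁ΔT − α₂L₂ΔT = L₂ − L₁ = 1.24×10⁻³ m
α₁L₁ = 1.0465×10⁻⁵, α₂L₂ = 6.888408×10⁻⁶ → Δ(αL) = 3.576592×10⁻⁶ m/K
ΔT = 1.24×10⁻³ / 3.576592×10⁻⁶ = 346.699 K, so T = 15.2 + 346.699 = 361.899 °C

T = 361.9 °C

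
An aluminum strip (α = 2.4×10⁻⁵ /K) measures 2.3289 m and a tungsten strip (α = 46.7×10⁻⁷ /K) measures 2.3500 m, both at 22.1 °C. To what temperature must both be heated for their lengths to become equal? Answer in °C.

Equal length when α₁L₁ΔT − α₂L₂ΔT = L₂ − L₁ = 2.11×10⁻² m
α₁L₁ = 5.58936×10⁻⁵, α₂L₂ = 1.09745×10⁻⁵ → Δ(αL) = 4.49191×10⁻⁵ m/K
ΔT = 2.11×10⁻² / 4.49191×10⁻⁵ = 469.733 K, so T = 22.1 + 469.733 = 491.833 °C

T = 491.8 °C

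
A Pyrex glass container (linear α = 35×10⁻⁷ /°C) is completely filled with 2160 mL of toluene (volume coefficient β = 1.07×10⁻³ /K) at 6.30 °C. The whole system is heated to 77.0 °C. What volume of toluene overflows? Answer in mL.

The container also expands: β_container ≈ 3α = 1.05×10⁻⁵ /K
Net overflow = V₀(β_liq − 3α_cont)ΔT
β − 3α = 1.07×10⁻³ − 1.05×10⁻⁵ = 1.0595×10⁻³ /K; ΔT = 70.70 K
ΔV = 2160 × 1.0595×10⁻³ × 70.70 = 162 mL

162 mL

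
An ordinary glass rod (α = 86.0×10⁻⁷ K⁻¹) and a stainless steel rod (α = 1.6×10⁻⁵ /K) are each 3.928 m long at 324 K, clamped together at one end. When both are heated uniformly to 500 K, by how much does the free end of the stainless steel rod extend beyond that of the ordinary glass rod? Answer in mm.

ΔT = 176 K
ordinary glass: ΔL = 86.0×10⁻⁷ × 3.928 m × 176 = 5.9454×10⁻³ m = 5.9454 mm
stainless steel: ΔL = 1.6×10⁻⁵ × 3.928 m × 176 = 1.1061×10⁻² m = 11.061 mm
difference = 11.061 − 5.9454 = 5.1156 mm

5.12 mm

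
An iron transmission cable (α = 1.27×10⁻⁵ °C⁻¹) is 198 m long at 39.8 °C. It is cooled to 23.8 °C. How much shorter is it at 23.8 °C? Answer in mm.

ΔL = 40.2 mm

|ΔT| = |23.8 − 39.8| = 16.0 K
ΔL = αL₀ΔT = (1.27×10⁻⁵)(198)(16.0) = 4.02×10⁻² m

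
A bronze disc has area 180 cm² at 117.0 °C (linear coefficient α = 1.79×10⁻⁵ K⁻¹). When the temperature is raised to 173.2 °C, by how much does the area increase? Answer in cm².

Area coefficient ≈ 2α; |ΔT| = 56.2 K
ΔA = 2αA₀ΔT = 2(1.79×10⁻⁵)(180)(56.2) = 0.362 cm²

ΔA = 0.362 cm²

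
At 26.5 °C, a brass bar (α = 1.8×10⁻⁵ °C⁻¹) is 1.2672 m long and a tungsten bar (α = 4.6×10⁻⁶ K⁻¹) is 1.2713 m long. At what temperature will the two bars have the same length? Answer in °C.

Equal length when α₁L₁ΔT − α₂L₂ΔT = L₂ − L₁ = 4.10×10⁻³ m
α₁L₁ = 2.28096×10⁻⁵, α₂L₂ = 5.84798×10⁻⁶ → Δ(αL) = 1.696162×10⁻⁵ m/K
ΔT = 4.10×10⁻³ / 1.696162×10⁻⁵ = 241.722 K, so T = 26.5 + 241.722 = 268.222 °C

T = 268.2 °C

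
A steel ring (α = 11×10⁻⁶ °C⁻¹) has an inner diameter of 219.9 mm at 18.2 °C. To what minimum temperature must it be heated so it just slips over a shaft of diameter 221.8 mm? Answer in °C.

Required Δd = 221.8 − 219.9 = 1.9 mm
Δd = αd₀ΔT ⇒ ΔT = Δd/(αd₀) = 1.9 / (11×10⁻⁶ × 219.9) = 785.48 K
T_min = 18.2 + 785.48 = 803.68 °C

T = 804 °C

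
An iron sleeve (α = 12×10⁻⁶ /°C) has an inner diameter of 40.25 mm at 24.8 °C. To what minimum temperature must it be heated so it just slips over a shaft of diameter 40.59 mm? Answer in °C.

Required Δd = 40.59 − 40.25 = 0.34 mm
Δd = αd₀ΔT ⇒ ΔT = Δd/(αd₀) = 0.34 / (12×10⁻⁶ × 40.25) = 703.93 K
T_min = 24.8 + 703.93 = 728.73 °C

T = 729 °C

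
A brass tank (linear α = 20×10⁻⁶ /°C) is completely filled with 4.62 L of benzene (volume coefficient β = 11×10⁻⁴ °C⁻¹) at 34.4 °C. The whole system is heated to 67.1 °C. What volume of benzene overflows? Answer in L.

The tank also expands: β_container ≈ 3α = 6.0×10⁻⁵ /K
Net overflow = V₀(β_liq − 3α_cont)ΔT
β − 3α = 1.10×10⁻³ − 6.0×10⁻⁵ = 1.04×10⁻³ /K; ΔT = 32.7 K
ΔV = 4.62 × 1.04×10⁻³ × 32.7 = 0.157 L

0.157 L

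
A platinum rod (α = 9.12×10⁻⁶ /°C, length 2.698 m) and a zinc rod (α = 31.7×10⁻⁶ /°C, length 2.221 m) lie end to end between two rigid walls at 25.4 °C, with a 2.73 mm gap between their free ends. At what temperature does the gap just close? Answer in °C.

Gap closes when ΔL₁ + ΔL₂ = 2.73 mm = 2.73×10⁻³ m
(α₁L₁ + α₂L₂)ΔT = g
α₁L₁ + α₂L₂ = 9.12×10⁻⁶×2.698 + 31.7×10⁻⁶×2.221 = 9.501146×10⁻⁵ m/K
ΔT = 2.73×10⁻³ / 9.501146×10⁻⁵ = 28.733 K
T = 25.4 + 28.733 = 54.133 °C

T = 54.1 °C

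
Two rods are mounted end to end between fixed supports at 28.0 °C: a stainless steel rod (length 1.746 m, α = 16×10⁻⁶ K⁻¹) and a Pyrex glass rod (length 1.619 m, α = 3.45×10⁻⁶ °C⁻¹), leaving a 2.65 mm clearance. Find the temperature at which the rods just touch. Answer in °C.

T = 107 °C

α₁L₁ = 2.7936×10⁻⁵ m/K, α₂L₂ = 5.58555×10⁻⁶ m/K → total 3.352155×10⁻⁵ m/K
ΔT = g/(α₁L₁+α₂L₂) = 2.65×10⁻³ / 3.352155×10⁻⁵ = 79.05 K
T = 28.0 + 79.05 = 107.05 °C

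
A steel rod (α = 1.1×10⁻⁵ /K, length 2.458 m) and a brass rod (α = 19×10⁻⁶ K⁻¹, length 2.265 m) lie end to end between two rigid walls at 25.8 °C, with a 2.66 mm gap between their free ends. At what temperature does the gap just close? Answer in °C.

T = 63.8 °C

α₁L₁ = 2.7038×10⁻⁵ m/K, α₂L₂ = 4.3035×10⁻⁵ m/K → total 7.0073×10⁻⁵ m/K
ΔT = g/(α₁L₁+α₂L₂) = 2.66×10⁻³ / 7.0073×10⁻⁵ = 37.960 K
T = 25.8 + 37.960 = 63.760 °C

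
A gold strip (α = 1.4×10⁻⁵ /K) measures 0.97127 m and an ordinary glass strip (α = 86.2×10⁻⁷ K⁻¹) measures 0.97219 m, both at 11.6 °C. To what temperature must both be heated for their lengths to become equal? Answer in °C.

T = 187.9 °C

L₁(1 + α₁ΔT) = L₂(1 + α₂ΔT) ⇒ ΔT = (L₂ − L₁)/(α₁L₁ − α₂L₂)
L₂ − L₁ = 0.97219 − 0.97127 = 9.20×10⁻⁴ m
α₁L₁ − α₂L₂ = 1.4×10⁻⁵×0.97127 − 86.2×10⁻⁷×0.97219 = 5.2175022×10⁻⁶ m/K
ΔT = 9.20×10⁻⁴ / 5.2175022×10⁻⁶ = 176.330 K
T = 11.6 + 176.330 = 187.930 °C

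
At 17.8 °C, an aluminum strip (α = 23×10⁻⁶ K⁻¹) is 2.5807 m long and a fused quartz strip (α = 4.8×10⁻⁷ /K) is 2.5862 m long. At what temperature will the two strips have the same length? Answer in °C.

L₁(1 + α₁ΔT) = L₂(1 + α₂ΔT) ⇒ ΔT = (L₂ − L₁)/(α₁L₁ − α₂L₂)
L₂ − L₁ = 2.5862 − 2.5807 = 5.50×10⁻³ m
α₁L₁ − α₂L₂ = 23×10⁻⁶×2.5807 − 4.8×10⁻⁷×2.5862 = 5.8114724×10⁻⁵ m/K
ΔT = 5.50×10⁻³ / 5.8114724×10⁻⁵ = 94.640 K
T = 17.8 + 94.640 = 112.440 °C

T = 112.4 °C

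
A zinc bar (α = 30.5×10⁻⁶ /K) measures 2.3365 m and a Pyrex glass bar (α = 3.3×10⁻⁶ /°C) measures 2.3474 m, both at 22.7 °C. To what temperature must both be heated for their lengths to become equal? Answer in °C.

T = 194.3 °C

Equal length when α₁L₁ΔT − α₂L₂ΔT = L₂ − L₁ = 1.09×10⁻² m
α₁L₁ = 7.126325×10⁻⁵, α₂L₂ = 7.74642×10⁻⁶ → Δ(αL) = 6.351683×10⁻⁵ m/K
ΔT = 1.09×10⁻² / 6.351683×10⁻⁵ = 171.608 K, so T = 22.7 + 171.608 = 194.308 °C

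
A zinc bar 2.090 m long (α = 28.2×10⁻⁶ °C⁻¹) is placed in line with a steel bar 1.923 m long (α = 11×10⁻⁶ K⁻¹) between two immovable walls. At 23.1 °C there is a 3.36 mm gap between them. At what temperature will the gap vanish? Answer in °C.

T = 65.1 °C

α₁L₁ = 5.8938×10⁻⁵ m/K, α₂L₂ = 2.1153×10⁻⁵ m/K → total 8.0091×10⁻⁵ m/K
ΔT = g/(α₁L₁+α₂L₂) = 3.36×10⁻³ / 8.0091×10⁻⁵ = 41.952 K
T = 23.1 + 41.952 = 65.052 °C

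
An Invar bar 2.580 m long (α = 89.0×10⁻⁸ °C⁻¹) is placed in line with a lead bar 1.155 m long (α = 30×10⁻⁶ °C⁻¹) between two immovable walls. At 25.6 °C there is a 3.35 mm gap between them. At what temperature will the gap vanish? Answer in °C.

T = 116 °C

α₁L₁ = 2.2962×10⁻⁶ m/K, α₂L₂ = 3.465×10⁻⁵ m/K → total 3.69462×10⁻⁵ m/K
ΔT = g/(α₁L₁+α₂L₂) = 3.35×10⁻³ / 3.69462×10⁻⁵ = 90.67 K
T = 25.6 + 90.67 = 116.27 °C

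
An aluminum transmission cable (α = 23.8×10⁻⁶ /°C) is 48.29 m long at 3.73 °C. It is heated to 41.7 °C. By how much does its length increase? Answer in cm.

ΔL = 4.36 cm

|ΔT| = |41.7 − 3.73| = 37.97 K
ΔL = αL₀ΔT = (23.8×10⁻⁶)(48.29)(37.97) = 4.36×10⁻² m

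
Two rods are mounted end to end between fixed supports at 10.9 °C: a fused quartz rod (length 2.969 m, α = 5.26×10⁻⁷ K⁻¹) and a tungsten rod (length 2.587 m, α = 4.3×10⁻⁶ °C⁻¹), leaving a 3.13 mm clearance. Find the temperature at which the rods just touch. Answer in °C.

T = 258 °C

α₁L₁ = 1.561694×10⁻⁶ m/K, α₂L₂ = 1.11241×10⁻⁵ m/K → total 1.2685794×10⁻⁵ m/K
ΔT = g/(α₁L₁+α₂L₂) = 3.13×10⁻³ / 1.2685794×10⁻⁵ = 246.73 K
T = 10.9 + 246.73 = 257.63 °C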